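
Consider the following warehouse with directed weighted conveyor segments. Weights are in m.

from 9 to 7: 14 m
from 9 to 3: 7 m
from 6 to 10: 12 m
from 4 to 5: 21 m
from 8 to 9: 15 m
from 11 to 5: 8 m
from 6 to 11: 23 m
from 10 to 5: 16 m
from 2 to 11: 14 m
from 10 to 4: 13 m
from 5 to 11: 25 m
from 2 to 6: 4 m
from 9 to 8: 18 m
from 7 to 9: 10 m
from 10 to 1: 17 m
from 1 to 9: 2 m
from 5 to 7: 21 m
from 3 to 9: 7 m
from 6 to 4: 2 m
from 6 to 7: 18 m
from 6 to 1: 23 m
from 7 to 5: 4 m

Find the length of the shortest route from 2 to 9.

Compare a few routes:
2 - 6 - 10 - 1 - 9: 4+12+17+2 = 35
2 - 6 - 1 - 9: 4+23+2 = 29
2 - 6 - 7 - 9: 4+18+10 = 32
The minimum is 29 m via 2 - 6 - 1 - 9.

29 m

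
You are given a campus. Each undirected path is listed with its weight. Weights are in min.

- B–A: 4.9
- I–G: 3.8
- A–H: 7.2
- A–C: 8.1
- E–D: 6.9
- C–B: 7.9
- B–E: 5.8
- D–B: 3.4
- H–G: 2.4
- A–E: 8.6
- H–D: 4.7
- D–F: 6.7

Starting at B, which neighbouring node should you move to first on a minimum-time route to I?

Enumerating some paths:
B - D - H - G - I: 3.4+4.7+2.4+3.8 = 14.3
B - A - H - G - I: 4.9+7.2+2.4+3.8 = 18.3
Cheapest is B - D - H - G - I at 14.3 min.
So from B the first move is to D.

D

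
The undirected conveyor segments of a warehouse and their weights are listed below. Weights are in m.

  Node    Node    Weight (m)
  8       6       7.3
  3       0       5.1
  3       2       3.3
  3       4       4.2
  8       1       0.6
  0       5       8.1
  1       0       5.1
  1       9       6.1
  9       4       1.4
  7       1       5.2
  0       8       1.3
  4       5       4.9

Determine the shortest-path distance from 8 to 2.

Candidate routes:
8–1–0–3–2: 0.6+5.1+5.1+3.3 = 14.1
8–0–3–2: 1.3+5.1+3.3 = 9.7
Cheapest is 8–0–3–2 at 9.7 m.

9.7 m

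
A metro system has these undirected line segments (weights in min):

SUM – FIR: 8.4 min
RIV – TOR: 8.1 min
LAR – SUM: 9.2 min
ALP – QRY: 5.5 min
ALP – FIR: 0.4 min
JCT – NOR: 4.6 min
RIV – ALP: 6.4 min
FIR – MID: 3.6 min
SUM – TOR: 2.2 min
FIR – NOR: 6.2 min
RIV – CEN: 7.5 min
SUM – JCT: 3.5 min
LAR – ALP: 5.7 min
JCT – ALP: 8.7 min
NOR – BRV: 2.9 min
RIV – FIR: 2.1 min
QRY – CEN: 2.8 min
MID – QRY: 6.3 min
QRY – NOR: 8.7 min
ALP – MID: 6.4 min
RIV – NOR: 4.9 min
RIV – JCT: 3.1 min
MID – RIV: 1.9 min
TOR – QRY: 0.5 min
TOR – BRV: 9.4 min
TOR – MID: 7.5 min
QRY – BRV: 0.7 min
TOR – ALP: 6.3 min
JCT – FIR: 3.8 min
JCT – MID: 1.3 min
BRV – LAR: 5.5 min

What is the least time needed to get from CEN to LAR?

Running Dijkstra from CEN:
CEN: 0
QRY: 2.8  (via CEN)
TOR: 3.3  (via QRY)
BRV: 3.5  (via QRY)
SUM: 5.5  (via TOR)
NOR: 6.4  (via BRV)
RIV: 7.5  (via CEN)
ALP: 8.3  (via QRY)
FIR: 8.7  (via ALP)
JCT: 9  (via SUM)
LAR: 9  (via BRV)
Shortest route: CEN–QRY–BRV–LAR = 9 min.

9 min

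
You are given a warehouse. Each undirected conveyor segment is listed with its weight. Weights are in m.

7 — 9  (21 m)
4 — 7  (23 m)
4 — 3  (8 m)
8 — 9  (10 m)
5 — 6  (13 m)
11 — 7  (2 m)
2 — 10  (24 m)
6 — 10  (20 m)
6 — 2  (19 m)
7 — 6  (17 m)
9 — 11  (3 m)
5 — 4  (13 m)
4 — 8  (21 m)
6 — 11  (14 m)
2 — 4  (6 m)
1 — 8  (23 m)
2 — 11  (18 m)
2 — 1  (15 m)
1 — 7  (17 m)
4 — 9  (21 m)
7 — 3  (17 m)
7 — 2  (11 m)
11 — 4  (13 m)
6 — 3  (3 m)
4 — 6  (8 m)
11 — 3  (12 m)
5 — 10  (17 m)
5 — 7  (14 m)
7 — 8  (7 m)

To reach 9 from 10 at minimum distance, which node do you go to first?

5

Enumerating some paths:
10–6–11–9: 20+14+3 = 37
10–5–7–11–9: 17+14+2+3 = 36
10–6–3–11–9: 20+3+12+3 = 38
Cheapest is 10–5–7–11–9 at 36 m.
So from 10 the first move is to 5.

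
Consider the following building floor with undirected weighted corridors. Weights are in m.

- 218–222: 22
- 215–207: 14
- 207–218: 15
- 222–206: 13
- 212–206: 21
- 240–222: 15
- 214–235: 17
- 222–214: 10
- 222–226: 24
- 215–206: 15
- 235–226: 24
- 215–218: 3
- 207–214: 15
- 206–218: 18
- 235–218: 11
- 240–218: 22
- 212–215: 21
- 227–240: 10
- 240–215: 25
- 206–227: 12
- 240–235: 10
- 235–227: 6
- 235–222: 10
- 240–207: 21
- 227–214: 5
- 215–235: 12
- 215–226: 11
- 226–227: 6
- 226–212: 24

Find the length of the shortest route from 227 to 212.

Enumerating some paths:
227–206–212: 12+21 = 33
227–226–212: 6+24 = 30
227–226–215–212: 6+11+21 = 38
Cheapest is 227–226–212 at 30 m.

30 m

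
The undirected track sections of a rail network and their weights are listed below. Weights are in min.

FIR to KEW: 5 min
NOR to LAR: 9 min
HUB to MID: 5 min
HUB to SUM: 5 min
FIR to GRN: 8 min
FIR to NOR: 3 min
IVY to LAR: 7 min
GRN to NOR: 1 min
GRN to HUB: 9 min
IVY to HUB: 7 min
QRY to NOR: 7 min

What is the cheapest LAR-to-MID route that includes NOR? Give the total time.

Best LAR to NOR: LAR–NOR costing 9
Best NOR to MID: NOR–GRN–HUB–MID costing 15
Total via NOR: 9 + 15 = 24 min.

24 min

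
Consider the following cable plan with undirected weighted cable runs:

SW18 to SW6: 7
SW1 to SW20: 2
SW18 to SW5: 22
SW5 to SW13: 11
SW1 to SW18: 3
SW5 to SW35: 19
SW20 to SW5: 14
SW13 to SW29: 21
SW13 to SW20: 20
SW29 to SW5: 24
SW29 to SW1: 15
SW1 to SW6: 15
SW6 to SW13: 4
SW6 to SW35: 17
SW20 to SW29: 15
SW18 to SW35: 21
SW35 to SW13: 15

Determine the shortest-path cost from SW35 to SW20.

26

Shortest distances from SW35:
SW35: 0
SW13: 15  (via SW35)
SW6: 17  (via SW35)
SW5: 19  (via SW35)
SW18: 21  (via SW35)
SW1: 24  (via SW18)
SW20: 26  (via SW1)
Shortest route: SW35–SW18–SW1–SW20 = 26.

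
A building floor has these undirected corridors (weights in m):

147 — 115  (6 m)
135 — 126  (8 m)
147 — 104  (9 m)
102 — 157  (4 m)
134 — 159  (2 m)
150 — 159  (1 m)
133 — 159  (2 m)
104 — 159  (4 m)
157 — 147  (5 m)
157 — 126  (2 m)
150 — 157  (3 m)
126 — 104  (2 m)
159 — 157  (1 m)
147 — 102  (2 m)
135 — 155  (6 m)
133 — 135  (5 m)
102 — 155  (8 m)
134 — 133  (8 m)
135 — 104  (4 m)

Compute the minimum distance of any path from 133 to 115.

14 m

Shortest distances from 133:
133: 0
159: 2  (via 133)
157: 3  (via 159)
150: 3  (via 159)
134: 4  (via 159)
126: 5  (via 157)
135: 5  (via 133)
104: 6  (via 159)
102: 7  (via 157)
147: 8  (via 157)
155: 11  (via 135)
115: 14  (via 147)
Shortest route: 133 → 159 → 157 → 147 → 115 = 14 m.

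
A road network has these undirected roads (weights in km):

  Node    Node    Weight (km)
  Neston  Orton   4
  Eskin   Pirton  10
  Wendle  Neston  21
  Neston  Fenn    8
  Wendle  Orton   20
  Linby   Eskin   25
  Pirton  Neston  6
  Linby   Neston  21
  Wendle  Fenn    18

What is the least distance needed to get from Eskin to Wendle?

Settle nodes by increasing distance from Eskin:
Eskin: 0
Pirton: 10  (via Eskin)
Neston: 16  (via Pirton)
Orton: 20  (via Neston)
Fenn: 24  (via Neston)
Linby: 25  (via Eskin)
Wendle: 37  (via Neston)
Shortest route: Eskin–Pirton–Neston–Wendle = 37 km.

37 km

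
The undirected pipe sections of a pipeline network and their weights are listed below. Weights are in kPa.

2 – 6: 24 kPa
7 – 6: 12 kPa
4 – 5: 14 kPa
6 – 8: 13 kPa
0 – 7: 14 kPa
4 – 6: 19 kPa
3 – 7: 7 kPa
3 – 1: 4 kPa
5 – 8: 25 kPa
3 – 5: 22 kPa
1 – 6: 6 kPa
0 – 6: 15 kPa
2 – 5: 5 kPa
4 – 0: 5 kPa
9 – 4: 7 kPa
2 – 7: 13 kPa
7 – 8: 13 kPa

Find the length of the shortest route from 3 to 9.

33 kPa

Running Dijkstra from 3:
3: 0
1: 4  (via 3)
7: 7  (via 3)
6: 10  (via 1)
2: 20  (via 7)
8: 20  (via 7)
0: 21  (via 7)
5: 22  (via 3)
4: 26  (via 0)
9: 33  (via 4)
Shortest route: 3 → 7 → 0 → 4 → 9 = 33 kPa.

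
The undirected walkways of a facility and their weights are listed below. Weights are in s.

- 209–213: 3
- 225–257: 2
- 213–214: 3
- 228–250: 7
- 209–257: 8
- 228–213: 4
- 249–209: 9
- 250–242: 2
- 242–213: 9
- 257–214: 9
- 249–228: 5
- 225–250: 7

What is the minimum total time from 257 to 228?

Compare a few routes:
257 → 209 → 213 → 228: 8+3+4 = 15
257 → 225 → 250 → 228: 2+7+7 = 16
257 → 214 → 213 → 228: 9+3+4 = 16
257 → 209 → 249 → 228: 8+9+5 = 22
Cheapest is 257 → 209 → 213 → 228 at 15 s.

15 s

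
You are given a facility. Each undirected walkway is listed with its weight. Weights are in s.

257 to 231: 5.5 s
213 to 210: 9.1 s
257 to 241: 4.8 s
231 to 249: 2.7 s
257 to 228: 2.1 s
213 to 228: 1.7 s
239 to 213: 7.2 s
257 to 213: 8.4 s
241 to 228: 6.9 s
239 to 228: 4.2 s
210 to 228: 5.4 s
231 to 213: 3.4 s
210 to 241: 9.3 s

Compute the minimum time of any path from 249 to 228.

7.8 s

Settle nodes by increasing distance from 249:
249: 0
231: 2.7  (via 249)
213: 6.1  (via 231)
228: 7.8  (via 213)
Shortest route: 249–231–213–228 = 7.8 s.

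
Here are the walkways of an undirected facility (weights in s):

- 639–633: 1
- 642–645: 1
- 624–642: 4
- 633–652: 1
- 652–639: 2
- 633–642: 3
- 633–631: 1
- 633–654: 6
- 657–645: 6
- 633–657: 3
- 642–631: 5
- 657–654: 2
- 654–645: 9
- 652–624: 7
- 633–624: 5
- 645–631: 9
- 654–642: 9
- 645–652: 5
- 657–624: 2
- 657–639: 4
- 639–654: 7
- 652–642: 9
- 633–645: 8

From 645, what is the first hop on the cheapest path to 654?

657

Enumerating some paths:
645–642–633–657–654: 1+3+3+2 = 9
645–657–654: 6+2 = 8
645–654: 9 = 9
645–642–624–657–654: 1+4+2+2 = 9
The minimum is 8 s via 645–657–654.
So from 645 the first move is to 657.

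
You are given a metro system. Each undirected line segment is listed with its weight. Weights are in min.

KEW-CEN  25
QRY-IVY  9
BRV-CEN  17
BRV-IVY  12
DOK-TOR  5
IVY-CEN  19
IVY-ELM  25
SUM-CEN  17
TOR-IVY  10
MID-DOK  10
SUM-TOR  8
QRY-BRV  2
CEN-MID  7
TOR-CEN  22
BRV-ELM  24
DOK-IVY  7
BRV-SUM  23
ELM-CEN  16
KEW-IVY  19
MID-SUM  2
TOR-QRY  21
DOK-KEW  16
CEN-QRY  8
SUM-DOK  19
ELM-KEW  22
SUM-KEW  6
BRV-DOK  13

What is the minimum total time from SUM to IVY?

18 min

Shortest distances from SUM:
SUM: 0
MID: 2  (via SUM)
KEW: 6  (via SUM)
TOR: 8  (via SUM)
CEN: 9  (via MID)
DOK: 12  (via MID)
QRY: 17  (via CEN)
IVY: 18  (via TOR)
Shortest route: SUM–TOR–IVY = 18 min.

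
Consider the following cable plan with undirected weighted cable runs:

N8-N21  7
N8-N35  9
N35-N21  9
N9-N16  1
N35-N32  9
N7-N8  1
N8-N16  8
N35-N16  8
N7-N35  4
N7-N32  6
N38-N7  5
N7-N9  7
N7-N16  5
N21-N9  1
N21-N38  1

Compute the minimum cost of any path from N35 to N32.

Settle nodes by increasing distance from N35:
N35: 0
N7: 4  (via N35)
N8: 5  (via N7)
N16: 8  (via N35)
N32: 9  (via N35)
Shortest route: N35–N32 = 9.

9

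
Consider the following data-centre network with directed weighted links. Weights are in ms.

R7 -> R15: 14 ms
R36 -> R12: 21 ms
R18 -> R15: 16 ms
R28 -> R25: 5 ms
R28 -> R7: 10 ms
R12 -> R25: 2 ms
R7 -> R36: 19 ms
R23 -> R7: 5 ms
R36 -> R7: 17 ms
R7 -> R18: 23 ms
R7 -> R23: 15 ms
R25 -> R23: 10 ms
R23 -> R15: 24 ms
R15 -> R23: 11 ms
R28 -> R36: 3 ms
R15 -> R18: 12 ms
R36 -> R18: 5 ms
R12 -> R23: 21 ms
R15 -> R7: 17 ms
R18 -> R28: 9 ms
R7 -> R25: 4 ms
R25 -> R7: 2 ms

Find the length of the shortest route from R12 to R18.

27 ms

Running Dijkstra from R12:
R12: 0
R25: 2  (via R12)
R7: 4  (via R25)
R23: 12  (via R25)
R15: 18  (via R7)
R36: 23  (via R7)
R18: 27  (via R7)
Shortest route: R12–R25–R7–R18 = 27 ms.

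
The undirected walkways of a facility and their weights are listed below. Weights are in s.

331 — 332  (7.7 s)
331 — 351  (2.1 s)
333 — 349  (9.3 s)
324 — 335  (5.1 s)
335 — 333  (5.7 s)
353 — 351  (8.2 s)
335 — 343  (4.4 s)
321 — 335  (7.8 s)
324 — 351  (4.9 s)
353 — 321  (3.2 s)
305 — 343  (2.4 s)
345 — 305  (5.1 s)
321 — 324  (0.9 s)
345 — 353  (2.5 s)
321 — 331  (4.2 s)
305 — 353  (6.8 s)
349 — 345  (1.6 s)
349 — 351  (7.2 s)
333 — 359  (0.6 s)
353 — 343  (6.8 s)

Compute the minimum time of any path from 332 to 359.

Compare a few routes:
332 - 331 - 321 - 335 - 333 - 359: 7.7+4.2+7.8+5.7+0.6 = 26
332 - 331 - 321 - 324 - 335 - 333 - 359: 7.7+4.2+0.9+5.1+5.7+0.6 = 24.2
Cheapest is 332 - 331 - 321 - 324 - 335 - 333 - 359 at 24.2 s.

24.2 s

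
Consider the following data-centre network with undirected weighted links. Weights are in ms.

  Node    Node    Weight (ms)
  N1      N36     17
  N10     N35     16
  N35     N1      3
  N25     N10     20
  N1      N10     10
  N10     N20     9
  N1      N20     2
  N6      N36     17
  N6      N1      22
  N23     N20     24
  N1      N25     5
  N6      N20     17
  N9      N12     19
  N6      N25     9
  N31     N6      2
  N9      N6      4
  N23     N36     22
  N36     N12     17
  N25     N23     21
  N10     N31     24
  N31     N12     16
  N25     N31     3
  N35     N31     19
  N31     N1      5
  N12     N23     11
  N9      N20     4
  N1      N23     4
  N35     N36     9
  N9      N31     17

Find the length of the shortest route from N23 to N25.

Enumerating some paths:
N23 → N1 → N31 → N6 → N25: 4+5+2+9 = 20
N23 → N1 → N20 → N9 → N6 → N31 → N25: 4+2+4+4+2+3 = 19
N23 → N1 → N25: 4+5 = 9
N23 → N1 → N31 → N25: 4+5+3 = 12
The minimum is 9 ms via N23 → N1 → N25.

9 ms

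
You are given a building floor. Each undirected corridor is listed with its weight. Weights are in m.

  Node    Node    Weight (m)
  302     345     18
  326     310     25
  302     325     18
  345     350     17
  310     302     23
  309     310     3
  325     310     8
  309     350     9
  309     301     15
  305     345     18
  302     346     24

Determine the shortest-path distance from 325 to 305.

54 m

Compare a few routes:
325 → 310 → 309 → 350 → 345 → 305: 8+3+9+17+18 = 55
325 → 302 → 345 → 305: 18+18+18 = 54
Cheapest is 325 → 302 → 345 → 305 at 54 m.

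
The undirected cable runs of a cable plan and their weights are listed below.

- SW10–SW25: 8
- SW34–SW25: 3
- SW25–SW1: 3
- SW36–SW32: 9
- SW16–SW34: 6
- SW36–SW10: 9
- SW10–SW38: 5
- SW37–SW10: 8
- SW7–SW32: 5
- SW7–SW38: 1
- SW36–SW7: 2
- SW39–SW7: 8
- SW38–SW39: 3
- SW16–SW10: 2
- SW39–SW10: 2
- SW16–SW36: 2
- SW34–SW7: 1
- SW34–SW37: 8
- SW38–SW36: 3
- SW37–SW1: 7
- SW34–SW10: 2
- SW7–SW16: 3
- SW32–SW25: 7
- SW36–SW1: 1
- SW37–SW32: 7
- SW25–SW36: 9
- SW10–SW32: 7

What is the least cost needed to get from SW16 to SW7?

Enumerating some paths:
SW16 - SW36 - SW7: 2+2 = 4
SW16 - SW7: 3 = 3
SW16 - SW10 - SW34 - SW7: 2+2+1 = 5
SW16 - SW36 - SW38 - SW7: 2+3+1 = 6
Cheapest is SW16 - SW7 at 3.

3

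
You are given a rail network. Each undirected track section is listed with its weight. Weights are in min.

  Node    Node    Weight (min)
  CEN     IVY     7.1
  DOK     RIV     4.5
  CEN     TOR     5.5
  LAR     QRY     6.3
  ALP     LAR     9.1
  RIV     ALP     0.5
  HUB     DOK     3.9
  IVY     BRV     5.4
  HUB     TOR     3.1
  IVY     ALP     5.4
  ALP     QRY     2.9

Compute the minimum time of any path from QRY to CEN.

Candidate routes:
QRY–LAR–ALP–IVY–CEN: 6.3+9.1+5.4+7.1 = 27.9
QRY–ALP–RIV–DOK–HUB–TOR–CEN: 2.9+0.5+4.5+3.9+3.1+5.5 = 20.4
QRY–ALP–IVY–CEN: 2.9+5.4+7.1 = 15.4
The minimum is 15.4 min via QRY–ALP–IVY–CEN.

15.4 min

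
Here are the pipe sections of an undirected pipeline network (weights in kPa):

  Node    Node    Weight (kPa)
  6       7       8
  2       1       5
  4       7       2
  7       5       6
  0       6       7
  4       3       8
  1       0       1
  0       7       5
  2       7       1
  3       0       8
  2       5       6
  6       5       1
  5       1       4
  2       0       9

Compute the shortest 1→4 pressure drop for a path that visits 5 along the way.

12 kPa

Best 1 to 5: 1–5 costing 4
Best 5 to 4: 5–7–4 costing 8
Total via 5: 4 + 8 = 12 kPa.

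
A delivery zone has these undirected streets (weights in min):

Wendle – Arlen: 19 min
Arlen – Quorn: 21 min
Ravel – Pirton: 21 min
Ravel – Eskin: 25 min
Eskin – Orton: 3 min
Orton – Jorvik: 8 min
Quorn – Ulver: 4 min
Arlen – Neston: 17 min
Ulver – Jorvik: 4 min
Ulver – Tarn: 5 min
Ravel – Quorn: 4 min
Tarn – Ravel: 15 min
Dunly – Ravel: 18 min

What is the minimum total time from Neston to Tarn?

47 min

Shortest distances from Neston:
Neston: 0
Arlen: 17  (via Neston)
Wendle: 36  (via Arlen)
Quorn: 38  (via Arlen)
Ulver: 42  (via Quorn)
Ravel: 42  (via Quorn)
Jorvik: 46  (via Ulver)
Tarn: 47  (via Ulver)
Shortest route: Neston–Arlen–Quorn–Ulver–Tarn = 47 min.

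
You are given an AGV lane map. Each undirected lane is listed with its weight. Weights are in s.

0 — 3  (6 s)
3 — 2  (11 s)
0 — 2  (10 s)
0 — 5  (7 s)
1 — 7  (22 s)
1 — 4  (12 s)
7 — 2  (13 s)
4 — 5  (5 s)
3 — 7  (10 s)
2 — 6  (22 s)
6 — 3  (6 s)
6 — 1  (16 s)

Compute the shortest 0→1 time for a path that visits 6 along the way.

Best 0 to 6: 0 → 3 → 6 costing 12
Best 6 to 1: 6 → 1 costing 16
Total via 6: 12 + 16 = 28 s.

28 s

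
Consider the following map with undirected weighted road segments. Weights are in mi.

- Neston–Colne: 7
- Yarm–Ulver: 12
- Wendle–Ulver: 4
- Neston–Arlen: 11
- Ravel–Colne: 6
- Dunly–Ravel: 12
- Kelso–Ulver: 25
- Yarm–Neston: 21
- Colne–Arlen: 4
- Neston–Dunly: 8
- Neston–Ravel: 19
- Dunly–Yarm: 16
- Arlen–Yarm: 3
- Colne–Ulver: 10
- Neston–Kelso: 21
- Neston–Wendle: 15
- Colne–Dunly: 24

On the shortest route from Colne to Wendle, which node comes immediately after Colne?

Ulver

Compare a few routes:
Colne - Ulver - Wendle: 10+4 = 14
Colne - Neston - Wendle: 7+15 = 22
Cheapest is Colne - Ulver - Wendle at 14 mi.
So from Colne the first move is to Ulver.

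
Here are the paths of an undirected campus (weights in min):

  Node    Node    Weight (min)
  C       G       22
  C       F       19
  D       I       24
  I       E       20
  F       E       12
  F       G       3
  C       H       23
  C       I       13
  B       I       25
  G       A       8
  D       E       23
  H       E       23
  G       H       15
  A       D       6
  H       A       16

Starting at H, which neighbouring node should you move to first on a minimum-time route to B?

C

Compare a few routes:
H–C–I–B: 23+13+25 = 61
H–E–I–B: 23+20+25 = 68
The minimum is 61 min via H–C–I–B.
So from H the first move is to C.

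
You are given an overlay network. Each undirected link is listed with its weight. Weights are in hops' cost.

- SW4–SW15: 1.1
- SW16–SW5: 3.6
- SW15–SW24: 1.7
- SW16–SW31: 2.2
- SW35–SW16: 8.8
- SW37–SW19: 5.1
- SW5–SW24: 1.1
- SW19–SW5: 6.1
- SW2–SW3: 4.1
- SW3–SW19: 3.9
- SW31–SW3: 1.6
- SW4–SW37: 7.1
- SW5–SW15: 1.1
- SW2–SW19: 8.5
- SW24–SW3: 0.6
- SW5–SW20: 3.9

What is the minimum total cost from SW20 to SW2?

9.7 hops' cost

Running Dijkstra from SW20:
SW20: 0
SW5: 3.9  (via SW20)
SW24: 5  (via SW5)
SW15: 5  (via SW5)
SW3: 5.6  (via SW24)
SW4: 6.1  (via SW15)
SW31: 7.2  (via SW3)
SW16: 7.5  (via SW5)
SW19: 9.5  (via SW3)
SW2: 9.7  (via SW3)
Shortest route: SW20 → SW5 → SW24 → SW3 → SW2 = 9.7 hops' cost.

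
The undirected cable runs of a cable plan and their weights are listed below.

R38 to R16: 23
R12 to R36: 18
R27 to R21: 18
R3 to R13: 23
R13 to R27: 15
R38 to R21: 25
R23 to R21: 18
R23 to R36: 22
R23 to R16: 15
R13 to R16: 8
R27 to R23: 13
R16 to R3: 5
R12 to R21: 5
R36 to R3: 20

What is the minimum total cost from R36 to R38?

Enumerating some paths:
R36–R3–R13–R16–R38: 20+23+8+23 = 74
R36–R23–R21–R38: 22+18+25 = 65
R36–R12–R21–R38: 18+5+25 = 48
R36–R23–R16–R38: 22+15+23 = 60
The minimum is 48 via R36–R12–R21–R38.

48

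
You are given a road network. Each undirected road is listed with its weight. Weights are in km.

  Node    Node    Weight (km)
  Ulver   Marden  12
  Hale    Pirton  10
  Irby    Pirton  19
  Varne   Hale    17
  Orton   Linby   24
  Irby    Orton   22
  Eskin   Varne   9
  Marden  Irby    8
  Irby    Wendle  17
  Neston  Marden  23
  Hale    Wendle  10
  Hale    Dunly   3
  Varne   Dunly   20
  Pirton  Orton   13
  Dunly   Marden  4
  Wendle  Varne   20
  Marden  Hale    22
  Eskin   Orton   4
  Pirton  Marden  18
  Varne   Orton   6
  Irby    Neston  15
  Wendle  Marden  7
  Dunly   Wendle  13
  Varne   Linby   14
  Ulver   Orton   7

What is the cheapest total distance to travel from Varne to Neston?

Candidate routes:
Varne–Orton–Irby–Neston: 6+22+15 = 43
Varne–Hale–Dunly–Marden–Irby–Neston: 17+3+4+8+15 = 47
Varne–Hale–Dunly–Marden–Neston: 17+3+4+23 = 47
Cheapest is Varne–Orton–Irby–Neston at 43 km.

43 km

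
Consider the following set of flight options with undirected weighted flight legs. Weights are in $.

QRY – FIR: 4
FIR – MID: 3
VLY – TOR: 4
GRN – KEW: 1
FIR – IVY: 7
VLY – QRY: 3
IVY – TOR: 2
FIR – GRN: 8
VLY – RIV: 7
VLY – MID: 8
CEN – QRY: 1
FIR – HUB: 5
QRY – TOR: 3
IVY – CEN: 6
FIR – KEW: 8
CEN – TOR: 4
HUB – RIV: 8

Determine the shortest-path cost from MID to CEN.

$8

Shortest distances from MID:
MID: 0
FIR: 3  (via MID)
QRY: 7  (via FIR)
VLY: 8  (via MID)
HUB: 8  (via FIR)
CEN: 8  (via QRY)
Shortest route: MID–FIR–QRY–CEN = $8.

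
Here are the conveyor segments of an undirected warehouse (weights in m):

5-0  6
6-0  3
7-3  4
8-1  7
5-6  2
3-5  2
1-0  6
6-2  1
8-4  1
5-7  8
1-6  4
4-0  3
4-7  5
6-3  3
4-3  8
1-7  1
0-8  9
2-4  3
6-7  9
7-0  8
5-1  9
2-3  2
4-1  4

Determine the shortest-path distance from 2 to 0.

4 m

Running Dijkstra from 2:
2: 0
6: 1  (via 2)
3: 2  (via 2)
4: 3  (via 2)
5: 3  (via 6)
0: 4  (via 6)
Shortest route: 2–6–0 = 4 m.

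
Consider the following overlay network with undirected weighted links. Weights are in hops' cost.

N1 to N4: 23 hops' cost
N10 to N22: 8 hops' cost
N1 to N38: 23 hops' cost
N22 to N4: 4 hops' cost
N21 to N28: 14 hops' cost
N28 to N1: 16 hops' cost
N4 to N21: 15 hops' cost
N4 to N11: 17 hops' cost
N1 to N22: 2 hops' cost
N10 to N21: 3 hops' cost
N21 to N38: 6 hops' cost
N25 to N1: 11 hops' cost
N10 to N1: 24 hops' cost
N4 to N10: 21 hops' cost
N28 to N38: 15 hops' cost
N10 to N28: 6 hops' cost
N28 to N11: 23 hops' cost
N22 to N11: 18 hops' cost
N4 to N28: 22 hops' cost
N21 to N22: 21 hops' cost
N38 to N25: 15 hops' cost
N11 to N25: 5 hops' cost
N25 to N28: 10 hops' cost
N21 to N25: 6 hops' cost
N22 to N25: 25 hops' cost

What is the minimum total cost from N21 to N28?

9 hops' cost

Running Dijkstra from N21:
N21: 0
N10: 3  (via N21)
N25: 6  (via N21)
N38: 6  (via N21)
N28: 9  (via N10)
Shortest route: N21–N10–N28 = 9 hops' cost.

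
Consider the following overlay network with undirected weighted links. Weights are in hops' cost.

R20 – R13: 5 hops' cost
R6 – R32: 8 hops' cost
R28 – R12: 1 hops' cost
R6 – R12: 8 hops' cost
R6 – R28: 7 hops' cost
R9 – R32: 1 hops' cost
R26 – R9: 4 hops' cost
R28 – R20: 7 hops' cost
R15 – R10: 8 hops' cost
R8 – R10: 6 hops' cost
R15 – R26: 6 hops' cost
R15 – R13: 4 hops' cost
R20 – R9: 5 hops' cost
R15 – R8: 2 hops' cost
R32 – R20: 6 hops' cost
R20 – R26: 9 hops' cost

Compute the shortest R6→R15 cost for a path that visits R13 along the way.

23 hops' cost

Best R6 to R13: R6–R28–R20–R13 costing 19
Best R13 to R15: R13–R15 costing 4
Total via R13: 19 + 4 = 23 hops' cost.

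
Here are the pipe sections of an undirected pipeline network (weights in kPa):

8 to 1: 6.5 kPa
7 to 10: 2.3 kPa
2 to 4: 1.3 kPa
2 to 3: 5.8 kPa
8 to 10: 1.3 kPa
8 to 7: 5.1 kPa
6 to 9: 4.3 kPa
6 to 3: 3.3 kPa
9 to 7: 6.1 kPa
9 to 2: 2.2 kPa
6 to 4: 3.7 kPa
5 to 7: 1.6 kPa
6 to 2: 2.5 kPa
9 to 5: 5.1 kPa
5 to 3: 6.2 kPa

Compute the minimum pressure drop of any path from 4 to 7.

Shortest distances from 4:
4: 0
2: 1.3  (via 4)
9: 3.5  (via 2)
6: 3.7  (via 4)
3: 7  (via 6)
5: 8.6  (via 9)
7: 9.6  (via 9)
Shortest route: 4 → 2 → 9 → 7 = 9.6 kPa.

9.6 kPa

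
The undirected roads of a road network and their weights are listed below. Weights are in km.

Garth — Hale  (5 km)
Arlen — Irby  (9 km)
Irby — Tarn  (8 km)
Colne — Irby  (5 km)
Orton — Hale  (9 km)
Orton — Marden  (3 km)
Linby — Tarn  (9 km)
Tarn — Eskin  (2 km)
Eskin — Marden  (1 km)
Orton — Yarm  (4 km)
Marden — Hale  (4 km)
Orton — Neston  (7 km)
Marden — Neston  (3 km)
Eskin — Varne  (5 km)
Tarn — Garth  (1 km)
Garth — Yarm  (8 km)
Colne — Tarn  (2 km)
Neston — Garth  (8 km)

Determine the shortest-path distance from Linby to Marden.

12 km

Enumerating some paths:
Linby–Tarn–Garth–Neston–Marden: 9+1+8+3 = 21
Linby–Tarn–Garth–Hale–Marden: 9+1+5+4 = 19
Linby–Tarn–Eskin–Marden: 9+2+1 = 12
The minimum is 12 km via Linby–Tarn–Eskin–Marden.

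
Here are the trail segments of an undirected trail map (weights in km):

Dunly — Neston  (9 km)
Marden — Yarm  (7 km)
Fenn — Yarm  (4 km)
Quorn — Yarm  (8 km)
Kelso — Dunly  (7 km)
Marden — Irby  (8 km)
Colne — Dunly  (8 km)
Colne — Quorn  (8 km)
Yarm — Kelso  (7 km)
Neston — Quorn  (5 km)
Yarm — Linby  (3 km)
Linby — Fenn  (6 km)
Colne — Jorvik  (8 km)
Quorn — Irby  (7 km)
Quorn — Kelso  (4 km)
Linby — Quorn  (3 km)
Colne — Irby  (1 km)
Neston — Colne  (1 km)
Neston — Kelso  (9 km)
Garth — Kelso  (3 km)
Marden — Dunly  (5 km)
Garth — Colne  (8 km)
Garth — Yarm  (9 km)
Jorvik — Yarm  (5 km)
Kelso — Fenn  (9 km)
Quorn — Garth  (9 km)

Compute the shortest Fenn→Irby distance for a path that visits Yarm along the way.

Best Fenn to Yarm: Fenn–Yarm costing 4
Best Yarm to Irby: Yarm–Linby–Quorn–Irby costing 13
Total via Yarm: 4 + 13 = 17 km.

17 km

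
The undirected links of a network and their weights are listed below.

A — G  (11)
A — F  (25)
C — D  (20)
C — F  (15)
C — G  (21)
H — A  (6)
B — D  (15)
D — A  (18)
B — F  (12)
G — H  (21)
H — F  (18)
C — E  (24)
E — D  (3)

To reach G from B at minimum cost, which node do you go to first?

Compare a few routes:
B → F → H → A → G: 12+18+6+11 = 47
B → D → A → G: 15+18+11 = 44
The minimum is 44 via B → D → A → G.
So from B the first move is to D.

D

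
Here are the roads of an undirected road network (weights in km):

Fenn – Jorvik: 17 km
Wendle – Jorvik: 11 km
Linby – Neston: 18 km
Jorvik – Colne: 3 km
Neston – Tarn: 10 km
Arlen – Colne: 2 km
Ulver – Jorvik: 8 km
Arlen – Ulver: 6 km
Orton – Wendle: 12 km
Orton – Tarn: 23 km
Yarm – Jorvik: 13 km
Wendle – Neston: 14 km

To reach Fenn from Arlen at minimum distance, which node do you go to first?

Candidate routes:
Arlen → Colne → Jorvik → Fenn: 2+3+17 = 22
Arlen → Ulver → Jorvik → Fenn: 6+8+17 = 31
The minimum is 22 km via Arlen → Colne → Jorvik → Fenn.
So from Arlen the first move is to Colne.

Colne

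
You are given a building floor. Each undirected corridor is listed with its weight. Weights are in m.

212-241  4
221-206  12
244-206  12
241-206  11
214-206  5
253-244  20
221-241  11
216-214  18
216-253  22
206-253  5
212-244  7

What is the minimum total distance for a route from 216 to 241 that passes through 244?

Best 216 to 244: 216 → 214 → 206 → 244 costing 35
Shortest 244→241: 244 → 212 → 241 = 11
Total via 244: 35 + 11 = 46 m.

46 m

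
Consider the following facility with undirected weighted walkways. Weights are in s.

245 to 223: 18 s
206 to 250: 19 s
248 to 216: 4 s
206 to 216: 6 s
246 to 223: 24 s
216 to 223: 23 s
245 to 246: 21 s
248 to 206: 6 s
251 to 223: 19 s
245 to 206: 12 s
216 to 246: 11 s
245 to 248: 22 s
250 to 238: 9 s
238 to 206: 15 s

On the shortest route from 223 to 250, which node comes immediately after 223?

Candidate routes:
223–216–206–250: 23+6+19 = 48
223–245–206–250: 18+12+19 = 49
The minimum is 48 s via 223–216–206–250.
So from 223 the first move is to 216.

216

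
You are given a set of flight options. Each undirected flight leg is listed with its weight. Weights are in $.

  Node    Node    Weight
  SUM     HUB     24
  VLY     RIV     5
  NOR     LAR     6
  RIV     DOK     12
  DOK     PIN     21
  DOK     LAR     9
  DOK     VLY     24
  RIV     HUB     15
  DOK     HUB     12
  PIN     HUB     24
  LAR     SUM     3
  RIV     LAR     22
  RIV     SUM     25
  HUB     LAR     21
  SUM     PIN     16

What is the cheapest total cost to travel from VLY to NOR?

$32

Compare a few routes:
VLY–RIV–LAR–NOR: 5+22+6 = 33
VLY–RIV–DOK–LAR–NOR: 5+12+9+6 = 32
Cheapest is VLY–RIV–DOK–LAR–NOR at $32.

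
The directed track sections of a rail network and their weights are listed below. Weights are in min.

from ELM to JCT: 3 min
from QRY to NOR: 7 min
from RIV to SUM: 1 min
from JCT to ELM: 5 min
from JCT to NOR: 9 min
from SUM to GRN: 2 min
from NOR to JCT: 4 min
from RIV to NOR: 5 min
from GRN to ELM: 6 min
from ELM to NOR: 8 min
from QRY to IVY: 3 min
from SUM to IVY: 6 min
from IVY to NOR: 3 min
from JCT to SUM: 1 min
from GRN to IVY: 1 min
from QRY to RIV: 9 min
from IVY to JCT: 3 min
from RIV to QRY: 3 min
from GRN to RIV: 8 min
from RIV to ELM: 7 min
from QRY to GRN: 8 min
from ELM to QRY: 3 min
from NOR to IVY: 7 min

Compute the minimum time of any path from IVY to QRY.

11 min

Enumerating some paths:
IVY–JCT–SUM–GRN–RIV–QRY: 3+1+2+8+3 = 17
IVY–NOR–JCT–ELM–QRY: 3+4+5+3 = 15
IVY–JCT–ELM–QRY: 3+5+3 = 11
IVY–JCT–SUM–GRN–ELM–QRY: 3+1+2+6+3 = 15
Cheapest is IVY–JCT–ELM–QRY at 11 min.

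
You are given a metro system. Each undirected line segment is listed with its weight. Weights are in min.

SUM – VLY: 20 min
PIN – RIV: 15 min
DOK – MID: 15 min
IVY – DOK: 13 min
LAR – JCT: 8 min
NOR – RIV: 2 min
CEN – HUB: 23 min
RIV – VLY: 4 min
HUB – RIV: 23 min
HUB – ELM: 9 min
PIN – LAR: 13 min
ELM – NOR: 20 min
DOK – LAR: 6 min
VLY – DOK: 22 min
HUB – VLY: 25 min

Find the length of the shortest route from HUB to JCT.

Shortest distances from HUB:
HUB: 0
ELM: 9  (via HUB)
CEN: 23  (via HUB)
RIV: 23  (via HUB)
VLY: 25  (via HUB)
NOR: 25  (via RIV)
PIN: 38  (via RIV)
SUM: 45  (via VLY)
DOK: 47  (via VLY)
LAR: 51  (via PIN)
JCT: 59  (via LAR)
Shortest route: HUB → RIV → PIN → LAR → JCT = 59 min.

59 min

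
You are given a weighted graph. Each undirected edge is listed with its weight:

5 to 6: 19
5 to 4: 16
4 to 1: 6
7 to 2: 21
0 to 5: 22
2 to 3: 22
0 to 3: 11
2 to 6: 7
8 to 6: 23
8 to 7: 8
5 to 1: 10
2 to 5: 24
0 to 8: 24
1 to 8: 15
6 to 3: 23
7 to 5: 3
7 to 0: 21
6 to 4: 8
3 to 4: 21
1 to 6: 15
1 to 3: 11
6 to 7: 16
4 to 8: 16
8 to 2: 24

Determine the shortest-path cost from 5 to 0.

22

Enumerating some paths:
5 - 1 - 3 - 0: 10+11+11 = 32
5 - 0: 22 = 22
5 - 7 - 0: 3+21 = 24
5 - 7 - 8 - 0: 3+8+24 = 35
The minimum is 22 via 5 - 0.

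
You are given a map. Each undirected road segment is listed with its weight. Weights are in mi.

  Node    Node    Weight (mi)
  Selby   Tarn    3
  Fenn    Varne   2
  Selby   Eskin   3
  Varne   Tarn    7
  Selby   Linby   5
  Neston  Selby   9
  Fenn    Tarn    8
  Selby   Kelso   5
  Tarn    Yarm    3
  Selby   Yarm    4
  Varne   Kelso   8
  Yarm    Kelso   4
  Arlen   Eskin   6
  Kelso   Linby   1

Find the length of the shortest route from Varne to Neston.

Enumerating some paths:
Varne–Kelso–Linby–Selby–Neston: 8+1+5+9 = 23
Varne–Fenn–Tarn–Selby–Neston: 2+8+3+9 = 22
Varne–Tarn–Selby–Neston: 7+3+9 = 19
Varne–Kelso–Selby–Neston: 8+5+9 = 22
The minimum is 19 mi via Varne–Tarn–Selby–Neston.

19 mi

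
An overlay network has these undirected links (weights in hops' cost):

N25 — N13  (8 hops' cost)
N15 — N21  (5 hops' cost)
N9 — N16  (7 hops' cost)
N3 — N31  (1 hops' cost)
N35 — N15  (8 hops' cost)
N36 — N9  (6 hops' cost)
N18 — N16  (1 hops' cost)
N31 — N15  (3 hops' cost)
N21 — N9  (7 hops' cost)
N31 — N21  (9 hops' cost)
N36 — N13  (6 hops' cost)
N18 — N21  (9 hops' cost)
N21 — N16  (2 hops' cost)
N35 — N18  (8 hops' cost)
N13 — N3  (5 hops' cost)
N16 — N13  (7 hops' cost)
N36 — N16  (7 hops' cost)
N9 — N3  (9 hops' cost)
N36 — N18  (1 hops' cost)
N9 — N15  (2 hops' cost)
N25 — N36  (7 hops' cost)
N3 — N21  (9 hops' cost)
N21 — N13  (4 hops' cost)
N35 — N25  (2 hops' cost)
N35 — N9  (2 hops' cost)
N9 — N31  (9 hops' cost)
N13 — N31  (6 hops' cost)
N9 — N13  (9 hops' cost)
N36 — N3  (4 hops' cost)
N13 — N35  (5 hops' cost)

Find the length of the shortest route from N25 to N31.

9 hops' cost

Candidate routes:
N25 → N36 → N3 → N31: 7+4+1 = 12
N25 → N35 → N9 → N31: 2+2+9 = 13
N25 → N35 → N9 → N15 → N31: 2+2+2+3 = 9
Cheapest is N25 → N35 → N9 → N15 → N31 at 9 hops' cost.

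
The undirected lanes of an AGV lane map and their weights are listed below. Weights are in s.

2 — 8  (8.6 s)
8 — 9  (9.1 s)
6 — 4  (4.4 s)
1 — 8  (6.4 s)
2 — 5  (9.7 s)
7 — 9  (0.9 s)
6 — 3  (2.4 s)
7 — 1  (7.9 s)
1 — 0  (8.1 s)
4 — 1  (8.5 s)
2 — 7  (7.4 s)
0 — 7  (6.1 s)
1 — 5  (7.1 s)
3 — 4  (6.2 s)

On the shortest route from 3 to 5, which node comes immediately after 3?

4

Candidate routes:
3 - 6 - 4 - 1 - 5: 2.4+4.4+8.5+7.1 = 22.4
3 - 4 - 1 - 8 - 2 - 5: 6.2+8.5+6.4+8.6+9.7 = 39.4
3 - 4 - 1 - 5: 6.2+8.5+7.1 = 21.8
3 - 4 - 1 - 7 - 2 - 5: 6.2+8.5+7.9+7.4+9.7 = 39.7
Cheapest is 3 - 4 - 1 - 5 at 21.8 s.
So from 3 the first move is to 4.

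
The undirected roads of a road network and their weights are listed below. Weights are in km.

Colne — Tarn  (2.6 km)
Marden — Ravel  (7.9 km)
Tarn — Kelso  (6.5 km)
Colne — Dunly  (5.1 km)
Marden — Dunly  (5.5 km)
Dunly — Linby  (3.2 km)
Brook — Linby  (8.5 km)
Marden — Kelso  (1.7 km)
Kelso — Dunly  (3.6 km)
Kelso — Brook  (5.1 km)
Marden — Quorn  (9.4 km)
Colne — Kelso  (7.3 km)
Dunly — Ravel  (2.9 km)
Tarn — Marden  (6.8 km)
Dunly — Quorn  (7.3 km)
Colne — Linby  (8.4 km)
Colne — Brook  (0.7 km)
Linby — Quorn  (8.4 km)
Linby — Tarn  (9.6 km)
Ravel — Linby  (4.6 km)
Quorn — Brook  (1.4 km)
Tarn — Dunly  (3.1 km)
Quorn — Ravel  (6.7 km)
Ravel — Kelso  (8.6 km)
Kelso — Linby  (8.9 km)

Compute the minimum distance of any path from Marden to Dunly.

Shortest distances from Marden:
Marden: 0
Kelso: 1.7  (via Marden)
Dunly: 5.3  (via Kelso)
Shortest route: Marden → Kelso → Dunly = 5.3 km.

5.3 km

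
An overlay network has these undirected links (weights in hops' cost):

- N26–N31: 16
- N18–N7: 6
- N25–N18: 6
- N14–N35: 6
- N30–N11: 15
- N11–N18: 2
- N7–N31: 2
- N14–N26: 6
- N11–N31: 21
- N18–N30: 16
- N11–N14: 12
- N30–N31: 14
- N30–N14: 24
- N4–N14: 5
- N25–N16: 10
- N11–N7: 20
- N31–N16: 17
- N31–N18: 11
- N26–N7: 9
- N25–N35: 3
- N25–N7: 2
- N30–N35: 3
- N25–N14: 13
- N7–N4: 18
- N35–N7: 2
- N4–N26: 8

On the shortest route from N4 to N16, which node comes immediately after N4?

Compare a few routes:
N4 → N14 → N35 → N7 → N25 → N16: 5+6+2+2+10 = 25
N4 → N14 → N35 → N25 → N16: 5+6+3+10 = 24
The minimum is 24 hops' cost via N4 → N14 → N35 → N25 → N16.
So from N4 the first move is to N14.

N14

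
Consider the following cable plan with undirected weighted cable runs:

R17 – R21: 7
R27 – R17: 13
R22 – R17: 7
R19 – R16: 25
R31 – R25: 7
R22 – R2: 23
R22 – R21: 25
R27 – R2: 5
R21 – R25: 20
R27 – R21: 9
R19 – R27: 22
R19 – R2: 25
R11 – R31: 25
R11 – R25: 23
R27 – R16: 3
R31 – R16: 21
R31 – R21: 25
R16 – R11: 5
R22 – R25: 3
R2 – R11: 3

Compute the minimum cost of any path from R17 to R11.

Candidate routes:
R17 → R21 → R27 → R2 → R11: 7+9+5+3 = 24
R17 → R21 → R27 → R16 → R11: 7+9+3+5 = 24
R17 → R27 → R16 → R11: 13+3+5 = 21
Cheapest is R17 → R27 → R16 → R11 at 21.

21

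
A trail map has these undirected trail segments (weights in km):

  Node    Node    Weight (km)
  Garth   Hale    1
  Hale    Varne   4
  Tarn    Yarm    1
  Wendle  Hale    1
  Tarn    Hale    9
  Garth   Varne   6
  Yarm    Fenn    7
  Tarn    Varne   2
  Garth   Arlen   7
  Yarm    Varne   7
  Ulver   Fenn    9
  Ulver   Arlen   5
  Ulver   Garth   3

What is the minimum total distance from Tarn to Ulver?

Compare a few routes:
Tarn–Varne–Garth–Ulver: 2+6+3 = 11
Tarn–Varne–Hale–Garth–Ulver: 2+4+1+3 = 10
Tarn–Hale–Garth–Ulver: 9+1+3 = 13
Tarn–Yarm–Varne–Hale–Garth–Ulver: 1+7+4+1+3 = 16
Cheapest is Tarn–Varne–Hale–Garth–Ulver at 10 km.

10 km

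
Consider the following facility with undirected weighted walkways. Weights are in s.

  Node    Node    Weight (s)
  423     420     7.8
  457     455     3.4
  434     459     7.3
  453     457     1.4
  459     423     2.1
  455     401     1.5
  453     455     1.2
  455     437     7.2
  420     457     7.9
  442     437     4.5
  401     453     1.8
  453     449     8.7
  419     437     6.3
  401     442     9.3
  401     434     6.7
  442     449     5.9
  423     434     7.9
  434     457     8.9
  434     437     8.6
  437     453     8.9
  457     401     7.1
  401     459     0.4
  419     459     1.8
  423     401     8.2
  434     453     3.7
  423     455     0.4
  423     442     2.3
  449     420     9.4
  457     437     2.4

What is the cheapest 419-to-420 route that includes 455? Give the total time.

Shortest 419→455: 419 → 459 → 401 → 455 = 3.7
Shortest 455→420: 455 → 423 → 420 = 8.2
Total via 455: 3.7 + 8.2 = 11.9 s.

11.9 s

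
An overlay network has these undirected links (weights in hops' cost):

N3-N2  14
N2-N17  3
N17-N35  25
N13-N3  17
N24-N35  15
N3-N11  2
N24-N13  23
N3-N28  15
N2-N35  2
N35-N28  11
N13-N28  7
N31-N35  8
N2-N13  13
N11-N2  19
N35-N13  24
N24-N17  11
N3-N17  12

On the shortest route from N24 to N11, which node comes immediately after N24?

N17

Compare a few routes:
N24–N35–N2–N3–N11: 15+2+14+2 = 33
N24–N17–N3–N11: 11+12+2 = 25
N24–N17–N2–N3–N11: 11+3+14+2 = 30
N24–N17–N2–N11: 11+3+19 = 33
Cheapest is N24–N17–N3–N11 at 25 hops' cost.
So from N24 the first move is to N17.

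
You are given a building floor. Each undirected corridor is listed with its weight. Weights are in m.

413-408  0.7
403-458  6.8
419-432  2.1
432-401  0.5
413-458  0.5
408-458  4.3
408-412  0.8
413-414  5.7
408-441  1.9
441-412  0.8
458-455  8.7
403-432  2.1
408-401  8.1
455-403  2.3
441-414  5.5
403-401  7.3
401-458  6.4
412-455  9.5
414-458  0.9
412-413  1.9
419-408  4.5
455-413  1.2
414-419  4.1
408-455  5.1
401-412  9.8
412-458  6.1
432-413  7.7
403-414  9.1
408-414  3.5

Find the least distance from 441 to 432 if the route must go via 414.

9.9 m

Shortest 441→414: 441–412–408–413–458–414 = 3.7
Shortest 414→432: 414–419–432 = 6.2
Total via 414: 3.7 + 6.2 = 9.9 m.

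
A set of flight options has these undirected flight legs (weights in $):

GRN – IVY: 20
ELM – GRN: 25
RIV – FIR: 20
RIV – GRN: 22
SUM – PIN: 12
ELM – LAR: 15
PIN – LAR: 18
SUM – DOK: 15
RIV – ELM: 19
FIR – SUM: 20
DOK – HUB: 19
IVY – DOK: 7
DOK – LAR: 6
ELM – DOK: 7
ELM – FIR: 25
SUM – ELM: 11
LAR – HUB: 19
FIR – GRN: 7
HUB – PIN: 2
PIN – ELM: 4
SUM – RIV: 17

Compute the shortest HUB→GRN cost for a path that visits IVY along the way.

Shortest HUB→IVY: HUB → PIN → ELM → DOK → IVY = 20
Best IVY to GRN: IVY → GRN costing 20
Total via IVY: 20 + 20 = $40.

$40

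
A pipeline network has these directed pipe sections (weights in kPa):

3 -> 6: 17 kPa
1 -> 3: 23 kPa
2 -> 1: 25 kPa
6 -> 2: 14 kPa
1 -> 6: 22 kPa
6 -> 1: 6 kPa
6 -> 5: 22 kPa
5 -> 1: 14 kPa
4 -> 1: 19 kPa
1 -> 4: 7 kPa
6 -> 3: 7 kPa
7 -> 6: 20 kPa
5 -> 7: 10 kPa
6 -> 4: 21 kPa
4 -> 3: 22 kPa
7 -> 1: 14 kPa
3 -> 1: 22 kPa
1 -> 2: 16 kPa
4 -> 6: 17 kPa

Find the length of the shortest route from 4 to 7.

Compare a few routes:
4 → 6 → 5 → 7: 17+22+10 = 49
4 → 3 → 6 → 5 → 7: 22+17+22+10 = 71
Cheapest is 4 → 6 → 5 → 7 at 49 kPa.

49 kPa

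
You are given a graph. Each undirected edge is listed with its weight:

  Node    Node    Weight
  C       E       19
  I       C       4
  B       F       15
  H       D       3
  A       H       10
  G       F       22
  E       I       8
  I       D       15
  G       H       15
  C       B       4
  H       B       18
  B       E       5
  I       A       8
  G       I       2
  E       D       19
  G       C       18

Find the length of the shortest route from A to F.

31

Candidate routes:
A–I–G–F: 8+2+22 = 32
A–I–C–B–F: 8+4+4+15 = 31
Cheapest is A–I–C–B–F at 31.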